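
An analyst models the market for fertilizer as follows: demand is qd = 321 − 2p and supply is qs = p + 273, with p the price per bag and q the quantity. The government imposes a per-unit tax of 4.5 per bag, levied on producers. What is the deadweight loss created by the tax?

Deadweight loss = 6.75.

Without the tax, 321 − 2p = p + 273 gives 3p = 48, so p* = 16 and q* = 289.
With the tax collected from producers, supply shifts: qs = (p − 4.5) + 273.
New equilibrium: consumers pay 17.5, producers receive 13, q = 286. (Wedge: pb − ps = 4.5.)
Quantity falls by |ΔQ| = |289 − 286| = 3.
DWL = ½ · t · |ΔQ| = ½ · 4.5 · 3 = 6.75.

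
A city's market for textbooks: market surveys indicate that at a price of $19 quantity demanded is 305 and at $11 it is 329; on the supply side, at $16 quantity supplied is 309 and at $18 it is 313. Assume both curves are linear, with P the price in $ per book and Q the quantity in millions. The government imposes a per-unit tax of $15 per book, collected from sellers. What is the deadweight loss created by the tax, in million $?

Demand slope: (329 − 305)/(11 − 19) = -3, so Qd = 362 − 3P.
Supply slope: (313 − 309)/(18 − 16) = 2, so Qs = 2P + 277.
Before the tax: set 362 − 3P = 2P + 277 → P* = $17, Q* = 311.
With the tax collected from sellers, supply shifts: Qs = 2(P − 15) + 277.
New equilibrium: consumers pay $23, sellers receive $8, Q = 293. (Wedge: Pb − Ps = 15.)
Quantity falls by |ΔQ| = |311 − 293| = 18.
DWL = ½ · t · |ΔQ| = ½ · 15 · 18 = $135.

Deadweight loss = $135 million.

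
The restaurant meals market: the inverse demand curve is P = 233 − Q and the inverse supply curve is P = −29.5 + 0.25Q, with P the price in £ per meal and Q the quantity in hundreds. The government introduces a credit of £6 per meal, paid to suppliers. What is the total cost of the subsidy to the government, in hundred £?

Rewrite in direct form: Qd = 233 − P and Qs = 4P + 118.
Without the subsidy, 233 − P = 4P + 118 gives 5P = 115, so P* = £23 and Q* = 210.
With a per-unit subsidy paid to suppliers, each receives P + 6 per unit sold, so supply becomes Qs = 4(P + 6) + 118.
Solving gives Q = 214.8 with consumers paying £18.2 and suppliers receiving £24.2 (the £6 wedge).
Outlay = t · Q = 6 · 214.8 = £1288.8.

Government outlay = £1288.8 hundred.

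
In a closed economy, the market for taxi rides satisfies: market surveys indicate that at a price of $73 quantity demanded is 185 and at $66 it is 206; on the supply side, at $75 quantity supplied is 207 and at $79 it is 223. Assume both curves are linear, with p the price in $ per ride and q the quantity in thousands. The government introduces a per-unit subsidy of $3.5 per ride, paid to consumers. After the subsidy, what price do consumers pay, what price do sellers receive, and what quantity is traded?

Consumers pay $69; sellers receive $72.5; quantity = 197.

Demand slope: (206 − 185)/(66 − 73) = -3, so qd = 404 − 3p.
Supply slope: (223 − 207)/(79 − 75) = 4, so qs = 4p − 93.
Without the subsidy, 404 − 3p = 4p − 93 gives 7p = 497, so p* = $71 and q* = 191.
With a per-unit subsidy paid to consumers, each effectively pays p − 3.5, so demand becomes qd = 404 − 3(p − 3.5).
Solving gives q = 197 with consumers paying $69 and sellers receiving $72.5 (the $3.5 wedge).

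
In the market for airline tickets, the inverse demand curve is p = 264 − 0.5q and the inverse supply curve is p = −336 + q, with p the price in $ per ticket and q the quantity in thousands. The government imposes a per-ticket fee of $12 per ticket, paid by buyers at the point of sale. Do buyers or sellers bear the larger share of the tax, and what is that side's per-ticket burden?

Sellers bear the larger share: $8 per ticket.

Inverting to q(p) form: qd = 528 − 2p; qs = p + 336.
Before the tax: set 528 − 2p = p + 336 → p* = $64, q* = 400.
With the tax collected from buyers, demand (in seller-price terms) shifts: qd = 528 − 2(p + 12).
New equilibrium: buyers pay $68, sellers receive $56, q = 392. (Wedge: pb − ps = 12.)
Per-ticket burden: buyers $4, sellers $8.
Sellers take the larger share because supply is less price-elastic here (demand slope 2 vs supply slope 1).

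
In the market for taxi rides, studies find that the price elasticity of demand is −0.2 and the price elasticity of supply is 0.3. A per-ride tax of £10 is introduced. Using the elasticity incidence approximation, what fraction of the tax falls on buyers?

Buyers' share ≈ 0.6.

Incidence ratio: buyers' share ≈ εs / (εs + |εd|) = 0.3 / (0.3 + 0.2) = 0.6.
Supply is the more elastic side, so buyers bear the larger share.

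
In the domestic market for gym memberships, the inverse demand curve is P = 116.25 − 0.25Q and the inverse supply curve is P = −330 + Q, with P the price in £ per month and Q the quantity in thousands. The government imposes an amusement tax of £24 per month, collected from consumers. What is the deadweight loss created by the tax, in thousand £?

Deadweight loss = £230.4 thousand.

Rewrite in direct form: Qd = 465 − 4P and Qs = P + 330.
Before the tax: set 465 − 4P = P + 330 → P* = £27, Q* = 357.
With the tax collected from consumers, demand (in seller-price terms) shifts: Qd = 465 − 4(P + 24).
New equilibrium: consumers pay £31.8, suppliers receive £7.8, Q = 337.8. (Wedge: Pb − Ps = 24.)
Quantity falls by |ΔQ| = |357 − 337.8| = 19.2.
DWL = ½ · t · |ΔQ| = ½ · 24 · 19.2 = £230.4.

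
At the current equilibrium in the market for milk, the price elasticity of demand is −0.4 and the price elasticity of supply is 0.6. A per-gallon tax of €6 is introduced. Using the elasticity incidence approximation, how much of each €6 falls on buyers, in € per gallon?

Incidence ratio: buyers' share ≈ εs / (εs + |εd|) = 0.6 / (0.6 + 0.4) = 0.6.
So buyers bear ≈ 0.6 × €6 = €3.6; producers bear €2.4.

Buyers bear ≈ €3.6 per gallon.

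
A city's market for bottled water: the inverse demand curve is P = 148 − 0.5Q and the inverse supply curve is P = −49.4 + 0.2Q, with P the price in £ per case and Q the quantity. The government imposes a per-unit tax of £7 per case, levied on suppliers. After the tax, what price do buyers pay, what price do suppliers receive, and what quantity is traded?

Inverting to Q(P) form: Qd = 296 − 2P; Qs = 5P + 247.
Before the tax: set 296 − 2P = 5P + 247 → P* = £7, Q* = 282.
With the tax collected from suppliers, supply shifts: Qs = 5(P − 7) + 247.
Solving gives Q = 272 with buyers paying £12 and suppliers receiving £5 (the £7 wedge).
The less price-elastic side of the market bears the larger share of a per-unit tax.

Buyers pay £12; suppliers receive £5; quantity = 272.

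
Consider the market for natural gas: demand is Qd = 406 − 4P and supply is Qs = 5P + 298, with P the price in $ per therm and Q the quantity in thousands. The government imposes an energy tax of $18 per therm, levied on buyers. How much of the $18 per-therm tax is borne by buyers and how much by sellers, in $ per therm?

Before the tax: set 406 − 4P = 5P + 298 → P* = $12, Q* = 358.
With the tax collected from buyers, demand (in seller-price terms) shifts: Qd = 406 − 4(P + 18).
New equilibrium: buyers pay $22, sellers receive $4, Q = 318. (Wedge: Pb − Ps = 18.)
Burden on buyers: $10; on sellers: $8. (They sum to $18.)

Buyers bear $10 per therm; sellers bear $8 per therm.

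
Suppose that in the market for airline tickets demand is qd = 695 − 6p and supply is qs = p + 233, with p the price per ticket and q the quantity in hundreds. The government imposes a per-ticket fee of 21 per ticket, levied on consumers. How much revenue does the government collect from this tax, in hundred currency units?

Without the tax, 695 − 6p = p + 233 gives 7p = 462, so p* = 66 and q* = 299.
With the tax collected from consumers, demand (in seller-price terms) shifts: qd = 695 − 6(p + 21).
New equilibrium: consumers pay 69, sellers receive 48, q = 281. (Wedge: pb − ps = 21.)
Revenue = t · Q = 21 · 281 = 5901.

Tax revenue = 5901 hundred.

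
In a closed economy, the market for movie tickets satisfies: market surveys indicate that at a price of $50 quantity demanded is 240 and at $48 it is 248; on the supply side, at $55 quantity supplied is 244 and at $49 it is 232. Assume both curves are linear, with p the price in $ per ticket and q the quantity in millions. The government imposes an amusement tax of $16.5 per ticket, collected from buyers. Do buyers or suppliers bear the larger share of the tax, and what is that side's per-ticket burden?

Suppliers bear the larger share: $11 per ticket.

Demand slope: (248 − 240)/(48 − 50) = -4, so qd = 440 − 4p.
Supply slope: (232 − 244)/(49 − 55) = 2, so qs = 2p + 134.
Without the tax, 440 − 4p = 2p + 134 gives 6p = 306, so p* = $51 and q* = 236.
With the tax collected from buyers, demand (in seller-price terms) shifts: qd = 440 − 4(p + 16.5).
New equilibrium: buyers pay $56.5, suppliers receive $40, q = 214. (Wedge: pb − ps = 16.5.)
Per-ticket burden: buyers $5.5, suppliers $11.
Suppliers take the larger share because supply is less price-elastic here (demand slope 4 vs supply slope 2).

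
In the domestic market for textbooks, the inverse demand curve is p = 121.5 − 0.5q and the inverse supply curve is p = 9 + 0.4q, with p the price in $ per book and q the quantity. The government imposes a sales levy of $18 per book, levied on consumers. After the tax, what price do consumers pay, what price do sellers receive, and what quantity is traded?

Rewrite in direct form: qd = 243 − 2p and qs = 2.5p − 22.5.
Before the tax: set 243 − 2p = 2.5p − 22.5 → p* = $59, q* = 125.
With the tax collected from consumers, demand (in seller-price terms) shifts: qd = 243 − 2(p + 18).
Solving gives q = 105 with consumers paying $69 and sellers receiving $51 (the $18 wedge).

Consumers pay $69; sellers receive $51; quantity = 105.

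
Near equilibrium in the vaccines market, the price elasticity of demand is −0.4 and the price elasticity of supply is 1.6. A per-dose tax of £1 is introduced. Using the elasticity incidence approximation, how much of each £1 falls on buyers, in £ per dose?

Incidence ratio: buyers' share ≈ εs / (εs + |εd|) = 1.6 / (1.6 + 0.4) = 0.8.
So buyers bear ≈ 0.8 × £1 = £0.8; producers bear £0.2.

Buyers bear ≈ £0.8 per dose.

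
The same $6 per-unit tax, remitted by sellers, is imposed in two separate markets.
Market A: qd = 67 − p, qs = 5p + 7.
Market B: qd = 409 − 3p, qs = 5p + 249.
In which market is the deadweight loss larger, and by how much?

Market B, by $18.75.

Market A: pre-tax p* = $10, q* = 57; post-tax q = 52; deadweight loss = $15.
Market B: pre-tax p* = $20, q* = 349; post-tax q = 337.75; deadweight loss = $33.75.
Difference: $15 vs $33.75 → market B is larger by $18.75.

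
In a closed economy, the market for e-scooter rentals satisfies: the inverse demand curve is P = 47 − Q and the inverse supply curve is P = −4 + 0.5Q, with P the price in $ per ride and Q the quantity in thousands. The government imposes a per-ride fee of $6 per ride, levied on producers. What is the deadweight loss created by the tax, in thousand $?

Deadweight loss = $12 thousand.

Inverting to Q(P) form: Qd = 47 − P; Qs = 2P + 8.
Before the tax: set 47 − P = 2P + 8 → P* = $13, Q* = 34.
With the tax collected from producers, supply shifts: Qs = 2(P − 6) + 8.
Solving gives Q = 30 with consumers paying $17 and producers receiving $11 (the $6 wedge).
Quantity falls by |ΔQ| = |34 − 30| = 4.
DWL = ½ · t · |ΔQ| = ½ · 6 · 4 = $12.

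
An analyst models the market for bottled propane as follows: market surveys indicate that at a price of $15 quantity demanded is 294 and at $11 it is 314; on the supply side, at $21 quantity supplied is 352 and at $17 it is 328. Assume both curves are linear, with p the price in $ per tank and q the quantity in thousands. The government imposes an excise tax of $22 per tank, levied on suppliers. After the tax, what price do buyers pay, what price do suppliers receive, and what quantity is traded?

Buyers pay $25; suppliers receive $3; quantity = 244.

Demand slope: (314 − 294)/(11 − 15) = -5, so qd = 369 − 5p.
Supply slope: (328 − 352)/(17 − 21) = 6, so qs = 6p + 226.
Without the tax, 369 − 5p = 6p + 226 gives 11p = 143, so p* = $13 and q* = 304.
With the tax collected from suppliers, supply shifts: qs = 6(p − 22) + 226.
New equilibrium: buyers pay $25, suppliers receive $3, q = 244. (Wedge: pb − ps = 22.)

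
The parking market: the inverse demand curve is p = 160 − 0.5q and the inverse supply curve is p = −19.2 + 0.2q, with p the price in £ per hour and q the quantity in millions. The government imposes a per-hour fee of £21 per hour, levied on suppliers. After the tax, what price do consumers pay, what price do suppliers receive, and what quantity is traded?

Rewrite in direct form: qd = 320 − 2p and qs = 5p + 96.
Without the tax, 320 − 2p = 5p + 96 gives 7p = 224, so p* = £32 and q* = 256.
With the tax collected from suppliers, supply shifts: qs = 5(p − 21) + 96.
Solving gives q = 226 with consumers paying £47 and suppliers receiving £26 (the £21 wedge).
The less price-elastic side of the market bears the larger share of a per-unit tax.

Consumers pay £47; suppliers receive £26; quantity = 226.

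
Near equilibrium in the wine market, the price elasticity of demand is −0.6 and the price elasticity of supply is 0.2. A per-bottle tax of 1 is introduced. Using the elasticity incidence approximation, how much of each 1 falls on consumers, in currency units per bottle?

Incidence ratio: consumers' share ≈ εs / (εs + |εd|) = 0.2 / (0.2 + 0.6) = 0.25.
So consumers bear ≈ 0.25 × 1 = 0.25; sellers bear 0.75.

Consumers bear ≈ 0.25 per bottle.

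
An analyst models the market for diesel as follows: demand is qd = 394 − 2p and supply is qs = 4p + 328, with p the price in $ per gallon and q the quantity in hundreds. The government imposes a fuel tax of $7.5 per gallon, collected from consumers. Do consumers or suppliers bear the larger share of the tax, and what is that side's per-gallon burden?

Consumers bear the larger share: $5 per gallon.

Without the tax, 394 − 2p = 4p + 328 gives 6p = 66, so p* = $11 and q* = 372.
With the tax collected from consumers, demand (in seller-price terms) shifts: qd = 394 − 2(p + 7.5).
New equilibrium: consumers pay $16, suppliers receive $8.5, q = 362. (Wedge: pb − ps = 7.5.)
Per-gallon burden: consumers $5, suppliers $2.5.
Consumers take the larger share because demand is less price-elastic here (demand slope 2 vs supply slope 4).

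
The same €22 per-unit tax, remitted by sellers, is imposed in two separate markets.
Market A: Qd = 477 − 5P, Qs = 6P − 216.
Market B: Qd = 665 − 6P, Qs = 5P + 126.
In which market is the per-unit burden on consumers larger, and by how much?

Market A: pre-tax P* = €63, Q* = 162; post-tax Q = 102; per-unit burden on consumers = €12.
Market B: pre-tax P* = €49, Q* = 371; post-tax Q = 311; per-unit burden on consumers = €10.
Difference: €12 vs €10 → market A is larger by €2.

Market A, by €2.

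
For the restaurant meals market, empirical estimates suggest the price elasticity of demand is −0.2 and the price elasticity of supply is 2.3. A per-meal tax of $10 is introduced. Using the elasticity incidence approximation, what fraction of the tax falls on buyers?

Buyers' share ≈ 0.92.

Incidence ratio: buyers' share ≈ εs / (εs + |εd|) = 2.3 / (2.3 + 0.2) = 0.92.
Supply is the more elastic side, so buyers bear the larger share.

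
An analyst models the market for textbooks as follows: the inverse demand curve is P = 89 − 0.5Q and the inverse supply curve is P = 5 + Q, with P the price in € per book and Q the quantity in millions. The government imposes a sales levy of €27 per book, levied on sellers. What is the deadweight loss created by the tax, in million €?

Inverting to Q(P) form: Qd = 178 − 2P; Qs = P − 5.
Without the tax, 178 − 2P = P − 5 gives 3P = 183, so P* = €61 and Q* = 56.
With the tax collected from sellers, supply shifts: Qs = (P − 27) − 5.
Solving gives Q = 38 with consumers paying €70 and sellers receiving €43 (the €27 wedge).
Quantity falls by |ΔQ| = |56 − 38| = 18.
DWL = ½ · t · |ΔQ| = ½ · 27 · 18 = €243.

Deadweight loss = €243 million.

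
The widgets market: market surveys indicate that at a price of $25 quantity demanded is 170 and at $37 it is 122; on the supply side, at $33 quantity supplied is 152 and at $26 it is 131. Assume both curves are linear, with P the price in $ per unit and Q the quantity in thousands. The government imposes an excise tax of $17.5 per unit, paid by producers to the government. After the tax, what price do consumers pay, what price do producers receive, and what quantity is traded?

Demand slope: (122 − 170)/(37 − 25) = -4, so Qd = 270 − 4P.
Supply slope: (131 − 152)/(26 − 33) = 3, so Qs = 3P + 53.
Without the tax, 270 − 4P = 3P + 53 gives 7P = 217, so P* = $31 and Q* = 146.
With the tax collected from producers, supply shifts: Qs = 3(P − 17.5) + 53.
New equilibrium: consumers pay $38.5, producers receive $21, Q = 116. (Wedge: Pb − Ps = 17.5.)

Consumers pay $38.5; producers receive $21; quantity = 116.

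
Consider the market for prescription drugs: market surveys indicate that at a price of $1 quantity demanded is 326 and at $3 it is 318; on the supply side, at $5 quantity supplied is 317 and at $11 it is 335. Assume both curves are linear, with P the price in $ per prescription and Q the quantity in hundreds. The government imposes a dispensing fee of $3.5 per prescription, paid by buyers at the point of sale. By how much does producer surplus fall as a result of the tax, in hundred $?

Producer surplus falls by $622 hundred.

Demand slope: (318 − 326)/(3 − 1) = -4, so Qd = 330 − 4P.
Supply slope: (335 − 317)/(11 − 5) = 3, so Qs = 3P + 302.
Before the tax: set 330 − 4P = 3P + 302 → P* = $4, Q* = 314.
With the tax collected from buyers, demand (in seller-price terms) shifts: Qd = 330 − 4(P + 3.5).
New equilibrium: buyers pay $5.5, sellers receive $2, Q = 308. (Wedge: Pb − Ps = 3.5.)
ΔPS is the trapezoid between Q = 308 and Q = 314 of height $2: ½ · (314 + 308) · 2 = $622.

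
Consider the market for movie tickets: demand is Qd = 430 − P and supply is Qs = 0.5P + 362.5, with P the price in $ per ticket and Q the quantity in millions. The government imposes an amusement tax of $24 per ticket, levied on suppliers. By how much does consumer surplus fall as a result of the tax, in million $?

Consumer surplus falls by $3048 million.

Without the tax, 430 − P = 0.5P + 362.5 gives 1.5P = 67.5, so P* = $45 and Q* = 385.
With the tax collected from suppliers, supply shifts: Qs = 0.5(P − 24) + 362.5.
New equilibrium: consumers pay $53, suppliers receive $29, Q = 377. (Wedge: Pb − Ps = 24.)
ΔCS is the trapezoid between Q = 377 and Q = 385 of height $8: ½ · (385 + 377) · 8 = $3048.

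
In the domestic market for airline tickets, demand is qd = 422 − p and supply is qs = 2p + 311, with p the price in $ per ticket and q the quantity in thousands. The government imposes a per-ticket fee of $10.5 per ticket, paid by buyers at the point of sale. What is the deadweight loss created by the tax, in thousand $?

Deadweight loss = $36.75 thousand.

Before the tax: set 422 − p = 2p + 311 → p* = $37, q* = 385.
With the tax collected from buyers, demand (in seller-price terms) shifts: qd = 422 − (p + 10.5).
New equilibrium: buyers pay $44, producers receive $33.5, q = 378. (Wedge: pb − ps = 10.5.)
Quantity falls by |ΔQ| = |385 − 378| = 7.
DWL = ½ · t · |ΔQ| = ½ · 10.5 · 7 = $36.75.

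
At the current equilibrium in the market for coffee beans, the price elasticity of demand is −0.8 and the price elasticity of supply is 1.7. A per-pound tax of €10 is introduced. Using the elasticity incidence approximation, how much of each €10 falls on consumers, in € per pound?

Consumers bear ≈ €6.8 per pound.

Incidence ratio: consumers' share ≈ εs / (εs + |εd|) = 1.7 / (1.7 + 0.8) = 0.68.
So consumers bear ≈ 0.68 × €10 = €6.8; producers bear €3.2.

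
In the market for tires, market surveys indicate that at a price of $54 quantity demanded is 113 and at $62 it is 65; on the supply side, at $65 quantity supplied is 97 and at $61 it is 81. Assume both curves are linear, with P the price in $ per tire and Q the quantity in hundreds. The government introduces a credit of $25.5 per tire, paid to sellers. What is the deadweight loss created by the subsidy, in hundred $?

Deadweight loss = $780.3 hundred.

Demand slope: (65 − 113)/(62 − 54) = -6, so Qd = 437 − 6P.
Supply slope: (81 − 97)/(61 − 65) = 4, so Qs = 4P − 163.
Without the subsidy, 437 − 6P = 4P − 163 gives 10P = 600, so P* = $60 and Q* = 77.
With a per-unit subsidy paid to sellers, each receives P + 25.5 per unit sold, so supply becomes Qs = 4(P + 25.5) − 163.
New equilibrium: buyers pay $49.8, sellers receive $75.3, Q = 138.2. (Wedge: Pb − Ps = −25.5.)
Quantity rises by |ΔQ| = |77 − 138.2| = 61.2.
DWL = ½ · t · |ΔQ| = ½ · 25.5 · 61.2 = $780.3.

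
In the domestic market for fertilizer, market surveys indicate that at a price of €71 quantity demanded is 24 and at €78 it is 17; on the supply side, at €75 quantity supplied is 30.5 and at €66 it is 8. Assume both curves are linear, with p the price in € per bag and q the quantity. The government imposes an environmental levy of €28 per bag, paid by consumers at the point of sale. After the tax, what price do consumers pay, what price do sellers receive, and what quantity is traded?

Demand slope: (17 − 24)/(78 − 71) = -1, so qd = 95 − p.
Supply slope: (8 − 30.5)/(66 − 75) = 2.5, so qs = 2.5p − 157.
Before the tax: set 95 − p = 2.5p − 157 → p* = €72, q* = 23.
With the tax collected from consumers, demand (in seller-price terms) shifts: qd = 95 − (p + 28).
New equilibrium: consumers pay €92, sellers receive €64, q = 3. (Wedge: pb − ps = 28.)
The less price-elastic side of the market bears the larger share of a per-unit tax.

Consumers pay €92; sellers receive €64; quantity = 3.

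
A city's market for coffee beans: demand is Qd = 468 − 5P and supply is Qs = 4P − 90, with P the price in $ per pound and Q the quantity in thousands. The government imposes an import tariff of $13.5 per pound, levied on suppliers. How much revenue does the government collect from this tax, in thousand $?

Before the tax: set 468 − 5P = 4P − 90 → P* = $62, Q* = 158.
With the tax collected from suppliers, supply shifts: Qs = 4(P − 13.5) − 90.
New equilibrium: buyers pay $68, suppliers receive $54.5, Q = 128. (Wedge: Pb − Ps = 13.5.)
Revenue = t · Q = 13.5 · 128 = $1728.

Tax revenue = $1728 thousand.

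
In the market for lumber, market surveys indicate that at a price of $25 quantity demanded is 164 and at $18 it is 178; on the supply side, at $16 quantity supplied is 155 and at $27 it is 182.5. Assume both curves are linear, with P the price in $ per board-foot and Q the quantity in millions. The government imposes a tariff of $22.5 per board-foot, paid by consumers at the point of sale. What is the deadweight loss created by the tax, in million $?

Demand slope: (178 − 164)/(18 − 25) = -2, so Qd = 214 − 2P.
Supply slope: (182.5 − 155)/(27 − 16) = 2.5, so Qs = 2.5P + 115.
Without the tax, 214 − 2P = 2.5P + 115 gives 4.5P = 99, so P* = $22 and Q* = 170.
With the tax collected from consumers, demand (in seller-price terms) shifts: Qd = 214 − 2(P + 22.5).
New equilibrium: consumers pay $34.5, suppliers receive $12, Q = 145. (Wedge: Pb − Ps = 22.5.)
Quantity falls by |ΔQ| = |170 − 145| = 25.
DWL = ½ · t · |ΔQ| = ½ · 22.5 · 25 = $281.25.

Deadweight loss = $281.25 million.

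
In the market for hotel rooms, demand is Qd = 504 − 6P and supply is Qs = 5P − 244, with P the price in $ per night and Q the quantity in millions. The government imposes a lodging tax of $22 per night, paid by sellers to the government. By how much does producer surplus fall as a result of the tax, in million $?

Before the tax: set 504 − 6P = 5P − 244 → P* = $68, Q* = 96.
With the tax collected from sellers, supply shifts: Qs = 5(P − 22) − 244.
New equilibrium: buyers pay $78, sellers receive $56, Q = 36. (Wedge: Pb − Ps = 22.)
ΔPS is the trapezoid between Q = 36 and Q = 96 of height $12: ½ · (96 + 36) · 12 = $792.

Producer surplus falls by $792 million.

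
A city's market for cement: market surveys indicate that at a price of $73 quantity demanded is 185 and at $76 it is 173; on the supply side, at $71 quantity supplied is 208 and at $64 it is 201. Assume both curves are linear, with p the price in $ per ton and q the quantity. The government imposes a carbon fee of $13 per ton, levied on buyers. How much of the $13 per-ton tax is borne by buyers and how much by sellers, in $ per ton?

Demand slope: (173 − 185)/(76 − 73) = -4, so qd = 477 − 4p.
Supply slope: (201 − 208)/(64 − 71) = 1, so qs = p + 137.
Without the tax, 477 − 4p = p + 137 gives 5p = 340, so p* = $68 and q* = 205.
With the tax collected from buyers, demand (in seller-price terms) shifts: qd = 477 − 4(p + 13).
New equilibrium: buyers pay $70.6, sellers receive $57.6, q = 194.6. (Wedge: pb − ps = 13.)
Burden on buyers: $2.6; on sellers: $10.4. (They sum to $13.)
The less price-elastic side of the market bears the larger share of a per-unit tax.

Buyers bear $2.6 per ton; sellers bear $10.4 per ton.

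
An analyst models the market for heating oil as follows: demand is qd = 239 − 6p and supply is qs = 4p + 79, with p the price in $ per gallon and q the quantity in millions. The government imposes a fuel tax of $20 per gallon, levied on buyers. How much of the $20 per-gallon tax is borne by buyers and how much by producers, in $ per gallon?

Buyers bear $8 per gallon; producers bear $12 per gallon.

Without the tax, 239 − 6p = 4p + 79 gives 10p = 160, so p* = $16 and q* = 143.
With the tax collected from buyers, demand (in seller-price terms) shifts: qd = 239 − 6(p + 20).
Solving gives q = 95 with buyers paying $24 and producers receiving $4 (the $20 wedge).
Burden on buyers: $8; on producers: $12. (They sum to $20.)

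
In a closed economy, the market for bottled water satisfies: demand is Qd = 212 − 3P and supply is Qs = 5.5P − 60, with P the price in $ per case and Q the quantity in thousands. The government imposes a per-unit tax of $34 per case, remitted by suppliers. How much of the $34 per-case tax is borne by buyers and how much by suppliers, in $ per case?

Buyers bear $22 per case; suppliers bear $12 per case.

Without the tax, 212 − 3P = 5.5P − 60 gives 8.5P = 272, so P* = $32 and Q* = 116.
With the tax collected from suppliers, supply shifts: Qs = 5.5(P − 34) − 60.
New equilibrium: buyers pay $54, suppliers receive $20, Q = 50. (Wedge: Pb − Ps = 34.)
Burden on buyers: $22; on suppliers: $12. (They sum to $34.)
The less price-elastic side of the market bears the larger share of a per-unit tax.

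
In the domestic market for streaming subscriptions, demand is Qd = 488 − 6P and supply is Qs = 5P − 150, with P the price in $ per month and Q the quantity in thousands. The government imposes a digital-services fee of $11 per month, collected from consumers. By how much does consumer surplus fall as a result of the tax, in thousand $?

Consumer surplus falls by $625 thousand.

Before the tax: set 488 − 6P = 5P − 150 → P* = $58, Q* = 140.
With the tax collected from consumers, demand (in seller-price terms) shifts: Qd = 488 − 6(P + 11).
New equilibrium: consumers pay $63, producers receive $52, Q = 110. (Wedge: Pb − Ps = 11.)
ΔCS is the trapezoid between Q = 110 and Q = 140 of height $5: ½ · (140 + 110) · 5 = $625.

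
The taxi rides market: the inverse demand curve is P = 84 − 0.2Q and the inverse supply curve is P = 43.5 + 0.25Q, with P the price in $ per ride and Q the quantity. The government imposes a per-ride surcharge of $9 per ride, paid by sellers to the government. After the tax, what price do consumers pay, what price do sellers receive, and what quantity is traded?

Inverting to Q(P) form: Qd = 420 − 5P; Qs = 4P − 174.
Without the tax, 420 − 5P = 4P − 174 gives 9P = 594, so P* = $66 and Q* = 90.
With the tax collected from sellers, supply shifts: Qs = 4(P − 9) − 174.
New equilibrium: consumers pay $70, sellers receive $61, Q = 70. (Wedge: Pb − Ps = 9.)

Consumers pay $70; sellers receive $61; quantity = 70.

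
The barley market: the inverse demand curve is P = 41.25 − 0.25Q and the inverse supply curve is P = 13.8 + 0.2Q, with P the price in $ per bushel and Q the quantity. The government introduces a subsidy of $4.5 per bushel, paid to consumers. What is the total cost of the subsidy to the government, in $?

Government outlay = $319.5.

Inverting to Q(P) form: Qd = 165 − 4P; Qs = 5P − 69.
Without the subsidy, 165 − 4P = 5P − 69 gives 9P = 234, so P* = $26 and Q* = 61.
With a per-unit subsidy paid to consumers, each effectively pays P − 4.5, so demand becomes Qd = 165 − 4(P − 4.5).
Solving gives Q = 71 with consumers paying $23.5 and producers receiving $28 (the $4.5 wedge).
Outlay = t · Q = 4.5 · 71 = $319.5.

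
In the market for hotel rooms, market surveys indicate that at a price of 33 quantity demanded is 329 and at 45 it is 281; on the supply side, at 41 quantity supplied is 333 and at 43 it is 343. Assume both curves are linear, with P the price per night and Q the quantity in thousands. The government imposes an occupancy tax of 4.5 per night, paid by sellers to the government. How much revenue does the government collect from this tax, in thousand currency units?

Demand slope: (281 − 329)/(45 − 33) = -4, so Qd = 461 − 4P.
Supply slope: (343 − 333)/(43 − 41) = 5, so Qs = 5P + 128.
Without the tax, 461 − 4P = 5P + 128 gives 9P = 333, so P* = 37 and Q* = 313.
With the tax collected from sellers, supply shifts: Qs = 5(P − 4.5) + 128.
New equilibrium: buyers pay 39.5, sellers receive 35, Q = 303. (Wedge: Pb − Ps = 4.5.)
Revenue = t · Q = 4.5 · 303 = 1363.5.

Tax revenue = 1363.5 thousand.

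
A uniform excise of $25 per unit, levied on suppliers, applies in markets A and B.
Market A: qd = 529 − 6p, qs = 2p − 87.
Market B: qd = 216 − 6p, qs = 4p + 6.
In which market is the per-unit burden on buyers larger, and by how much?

Market A: pre-tax p* = $77, q* = 67; post-tax q = 29.5; per-unit burden on buyers = $6.25.
Market B: pre-tax p* = $21, q* = 90; post-tax q = 30; per-unit burden on buyers = $10.
Difference: $6.25 vs $10 → market B is larger by $3.75.

Market B, by $3.75.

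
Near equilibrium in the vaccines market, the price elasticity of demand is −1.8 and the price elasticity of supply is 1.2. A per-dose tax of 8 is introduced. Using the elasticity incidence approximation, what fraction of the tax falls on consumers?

Incidence ratio: consumers' share ≈ εs / (εs + |εd|) = 1.2 / (1.2 + 1.8) = 0.4.
Supply is the less elastic side, so consumers bear the smaller share.

Consumers' share ≈ 0.4.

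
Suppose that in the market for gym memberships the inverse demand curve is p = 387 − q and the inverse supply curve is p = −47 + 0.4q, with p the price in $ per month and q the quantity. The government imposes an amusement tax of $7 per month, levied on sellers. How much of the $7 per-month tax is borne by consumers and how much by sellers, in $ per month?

Inverting to q(p) form: qd = 387 − p; qs = 2.5p + 117.5.
Without the tax, 387 − p = 2.5p + 117.5 gives 3.5p = 269.5, so p* = $77 and q* = 310.
With the tax collected from sellers, supply shifts: qs = 2.5(p − 7) + 117.5.
Solving gives q = 305 with consumers paying $82 and sellers receiving $75 (the $7 wedge).
Burden on consumers: $5; on sellers: $2. (They sum to $7.)
The less price-elastic side of the market bears the larger share of a per-unit tax.

Consumers bear $5 per month; sellers bear $2 per month.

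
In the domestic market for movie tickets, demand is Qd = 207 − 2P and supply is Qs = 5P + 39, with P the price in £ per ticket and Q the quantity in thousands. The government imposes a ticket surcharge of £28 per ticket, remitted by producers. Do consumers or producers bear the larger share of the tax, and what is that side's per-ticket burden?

Before the tax: set 207 − 2P = 5P + 39 → P* = £24, Q* = 159.
With the tax collected from producers, supply shifts: Qs = 5(P − 28) + 39.
Solving gives Q = 119 with consumers paying £44 and producers receiving £16 (the £28 wedge).
Per-ticket burden: consumers £20, producers £8.
Consumers take the larger share because demand is less price-elastic here (demand slope 2 vs supply slope 5).

Consumers bear the larger share: £20 per ticket.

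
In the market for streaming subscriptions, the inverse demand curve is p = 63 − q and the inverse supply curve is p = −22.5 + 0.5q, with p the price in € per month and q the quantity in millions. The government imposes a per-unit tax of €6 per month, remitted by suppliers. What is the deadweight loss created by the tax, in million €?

Inverting to q(p) form: qd = 63 − p; qs = 2p + 45.
Without the tax, 63 − p = 2p + 45 gives 3p = 18, so p* = €6 and q* = 57.
With the tax collected from suppliers, supply shifts: qs = 2(p − 6) + 45.
New equilibrium: consumers pay €10, suppliers receive €4, q = 53. (Wedge: pb − ps = 6.)
Quantity falls by |ΔQ| = |57 − 53| = 4.
DWL = ½ · t · |ΔQ| = ½ · 6 · 4 = €12.

Deadweight loss = €12 million.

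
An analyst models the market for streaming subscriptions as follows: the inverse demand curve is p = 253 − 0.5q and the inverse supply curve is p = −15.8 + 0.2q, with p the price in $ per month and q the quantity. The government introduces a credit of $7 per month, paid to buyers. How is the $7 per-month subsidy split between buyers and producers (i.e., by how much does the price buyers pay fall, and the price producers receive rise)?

Rewrite in direct form: qd = 506 − 2p and qs = 5p + 79.
Before the subsidy: set 506 − 2p = 5p + 79 → p* = $61, q* = 384.
With a per-unit subsidy paid to buyers, each effectively pays p − 7, so demand becomes qd = 506 − 2(p − 7).
Solving gives q = 394 with buyers paying $56 and producers receiving $63 (the $7 wedge).
Gain to buyers: $5; to producers: $2. (They sum to $7.)

Buyers gain $5 per month; producers gain $2 per month.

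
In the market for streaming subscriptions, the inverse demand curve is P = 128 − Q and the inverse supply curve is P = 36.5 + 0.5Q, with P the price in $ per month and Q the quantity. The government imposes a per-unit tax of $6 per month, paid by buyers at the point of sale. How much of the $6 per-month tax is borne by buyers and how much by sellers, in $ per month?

Buyers bear $4 per month; sellers bear $2 per month.

Inverting to Q(P) form: Qd = 128 − P; Qs = 2P − 73.
Before the tax: set 128 − P = 2P − 73 → P* = $67, Q* = 61.
With the tax collected from buyers, demand (in seller-price terms) shifts: Qd = 128 − (P + 6).
New equilibrium: buyers pay $71, sellers receive $65, Q = 57. (Wedge: Pb − Ps = 6.)
Burden on buyers: $4; on sellers: $2. (They sum to $6.)
The less price-elastic side of the market bears the larger share of a per-unit tax.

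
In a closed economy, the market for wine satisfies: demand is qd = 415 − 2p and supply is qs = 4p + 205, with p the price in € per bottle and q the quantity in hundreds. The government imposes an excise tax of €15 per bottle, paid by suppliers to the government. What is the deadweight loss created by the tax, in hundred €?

Without the tax, 415 − 2p = 4p + 205 gives 6p = 210, so p* = €35 and q* = 345.
With the tax collected from suppliers, supply shifts: qs = 4(p − 15) + 205.
Solving gives q = 325 with consumers paying €45 and suppliers receiving €30 (the €15 wedge).
Quantity falls by |ΔQ| = |345 − 325| = 20.
DWL = ½ · t · |ΔQ| = ½ · 15 · 20 = €150.

Deadweight loss = €150 hundred.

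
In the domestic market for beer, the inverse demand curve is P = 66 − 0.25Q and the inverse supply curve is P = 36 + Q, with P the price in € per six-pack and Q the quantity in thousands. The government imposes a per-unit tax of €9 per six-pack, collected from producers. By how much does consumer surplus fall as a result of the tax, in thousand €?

Consumer surplus falls by €36.72 thousand.

Inverting to Q(P) form: Qd = 264 − 4P; Qs = P − 36.
Without the tax, 264 − 4P = P − 36 gives 5P = 300, so P* = €60 and Q* = 24.
With the tax collected from producers, supply shifts: Qs = (P − 9) − 36.
New equilibrium: buyers pay €61.8, producers receive €52.8, Q = 16.8. (Wedge: Pb − Ps = 9.)
ΔCS is the trapezoid between Q = 16.8 and Q = 24 of height €1.8: ½ · (24 + 16.8) · 1.8 = €36.72.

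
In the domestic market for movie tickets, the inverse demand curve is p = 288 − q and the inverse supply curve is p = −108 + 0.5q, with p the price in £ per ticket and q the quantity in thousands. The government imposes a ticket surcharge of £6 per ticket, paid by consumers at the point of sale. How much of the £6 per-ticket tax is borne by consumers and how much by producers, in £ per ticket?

Consumers bear £4 per ticket; producers bear £2 per ticket.

Inverting to q(p) form: qd = 288 − p; qs = 2p + 216.
Before the tax: set 288 − p = 2p + 216 → p* = £24, q* = 264.
With the tax collected from consumers, demand (in seller-price terms) shifts: qd = 288 − (p + 6).
Solving gives q = 260 with consumers paying £28 and producers receiving £22 (the £6 wedge).
Burden on consumers: £4; on producers: £2. (They sum to £6.)
The less price-elastic side of the market bears the larger share of a per-unit tax.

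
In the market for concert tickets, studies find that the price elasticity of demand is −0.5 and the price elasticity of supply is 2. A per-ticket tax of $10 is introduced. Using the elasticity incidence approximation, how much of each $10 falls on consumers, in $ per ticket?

Incidence ratio: consumers' share ≈ εs / (εs + |εd|) = 2 / (2 + 0.5) = 0.8.
So consumers bear ≈ 0.8 × $10 = $8; suppliers bear $2.

Consumers bear ≈ $8 per ticket.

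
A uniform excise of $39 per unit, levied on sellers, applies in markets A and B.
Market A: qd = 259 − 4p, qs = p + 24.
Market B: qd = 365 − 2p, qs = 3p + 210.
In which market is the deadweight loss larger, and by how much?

Market B, by $304.2.

Market A: pre-tax p* = $47, q* = 71; post-tax q = 39.8; deadweight loss = $608.4.
Market B: pre-tax p* = $31, q* = 303; post-tax q = 256.2; deadweight loss = $912.6.
Difference: $608.4 vs $912.6 → market B is larger by $304.2.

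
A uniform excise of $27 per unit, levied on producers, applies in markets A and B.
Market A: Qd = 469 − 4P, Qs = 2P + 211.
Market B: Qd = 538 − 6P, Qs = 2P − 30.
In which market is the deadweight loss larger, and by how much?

Market B, by $60.75.

Market A: pre-tax P* = $43, Q* = 297; post-tax Q = 261; deadweight loss = $486.
Market B: pre-tax P* = $71, Q* = 112; post-tax Q = 71.5; deadweight loss = $546.75.
Difference: $486 vs $546.75 → market B is larger by $60.75.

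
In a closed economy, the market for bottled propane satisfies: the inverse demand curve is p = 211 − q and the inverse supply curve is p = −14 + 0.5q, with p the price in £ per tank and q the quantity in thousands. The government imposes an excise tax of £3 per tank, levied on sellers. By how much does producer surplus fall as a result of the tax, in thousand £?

Rewrite in direct form: qd = 211 − p and qs = 2p + 28.
Without the tax, 211 − p = 2p + 28 gives 3p = 183, so p* = £61 and q* = 150.
With the tax collected from sellers, supply shifts: qs = 2(p − 3) + 28.
New equilibrium: buyers pay £63, sellers receive £60, q = 148. (Wedge: pb − ps = 3.)
ΔPS is the trapezoid between Q = 148 and Q = 150 of height £1: ½ · (150 + 148) · 1 = £149.

Producer surplus falls by £149 thousand.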